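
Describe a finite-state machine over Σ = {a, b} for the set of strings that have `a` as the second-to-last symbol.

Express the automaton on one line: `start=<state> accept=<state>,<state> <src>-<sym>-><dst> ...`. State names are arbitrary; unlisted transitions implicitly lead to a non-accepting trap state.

start=s0 accept=s3,s4 s0-a->s1 s0-b->s2 s1-a->s3 s1-b->s4 s2-a->s5 s2-b->s6 s3-a->s3 s3-b->s4 s4-a->s5 s4-b->s6 s5-a->s3 s5-b->s4 s6-a->s5 s6-b->s6

A DFA must remember the last 2 symbols (since which symbol is second-to-last isn't known until the input ends). Use one state per possible window of the last ≤2 symbols; accept from those whose window starts with `a`.
A 7-state machine:
        a   b  
>  s0   s1  s2 
   s1   s3  s4 
   s2   s5  s6 
 * s3   s3  s4 
 * s4   s5  s6 
   s5   s3  s4 
   s6   s5  s6 
(> = start, * = accepting)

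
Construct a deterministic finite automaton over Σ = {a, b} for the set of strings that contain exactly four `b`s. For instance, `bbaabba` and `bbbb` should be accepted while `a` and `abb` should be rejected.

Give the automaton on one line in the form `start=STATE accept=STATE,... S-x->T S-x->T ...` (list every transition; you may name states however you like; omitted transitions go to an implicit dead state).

start=q0 accept=q4 q0-a->q0 q0-b->q1 q1-a->q1 q1-b->q2 q2-a->q2 q2-b->q3 q3-a->q3 q3-b->q4 q4-a->q4 q4-b->q5 q5-a->q5 q5-b->q5

Only the number of `b`s matters, and only up to 5. Make a chain q0 → q1 → q2 → q3 → q4 → q5 advanced by each `b` (with q5 absorbing); every other symbol self-loops. The accepting set is {q4}.
With 6 states:
        a   b  
>  q0   q0  q1 
   q1   q1  q2 
   q2   q2  q3 
   q3   q3  q4 
 * q4   q4  q5 
   q5   q5  q5 
(> = start, * = accepting)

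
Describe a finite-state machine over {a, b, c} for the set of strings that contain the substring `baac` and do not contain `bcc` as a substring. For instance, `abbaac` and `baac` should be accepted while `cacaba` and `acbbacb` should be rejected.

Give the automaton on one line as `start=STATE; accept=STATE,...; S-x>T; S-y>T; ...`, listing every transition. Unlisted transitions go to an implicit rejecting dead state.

Handle the two conditions separately and then intersect. One (5 states) tracks whether and how much of `baac` has been seen; the other (4 states) tracks partial matches of the forbidden pattern `bcc`. Each combined state is a pair, one component from each; accept when both components accept. Minimizing collapses redundant product states.
A 9-state machine:
        a   b   c  
>  q0   q0  q1  q0 
   q1   q2  q1  q3 
   q2   q4  q1  q0 
   q3   q0  q1  q5 
   q4   q0  q1  q6 
   q5   q5  q5  q5 
 * q6   q6  q7  q6 
 * q7   q6  q7  q8 
 * q8   q6  q7  q5 
(> = start, * = accepting)

start=q0; accept=q6,q7,q8; q0-a>q0; q0-b>q1; q0-c>q0; q1-a>q2; q1-b>q1; q1-c>q3; q2-a>q4; q2-b>q1; q2-c>q0; q3-a>q0; q3-b>q1; q3-c>q5; q4-a>q0; q4-b>q1; q4-c>q6; q5-a>q5; q5-b>q5; q5-c>q5; q6-a>q6; q6-b>q7; q6-c>q6; q7-a>q6; q7-b>q7; q7-c>q8; q8-a>q6; q8-b>q7; q8-c>q5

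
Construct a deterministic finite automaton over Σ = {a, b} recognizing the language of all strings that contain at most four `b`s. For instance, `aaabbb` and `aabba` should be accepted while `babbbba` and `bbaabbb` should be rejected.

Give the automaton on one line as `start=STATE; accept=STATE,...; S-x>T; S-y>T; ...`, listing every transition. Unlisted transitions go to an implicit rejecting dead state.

Count `b`s, saturating at 5: states q0 through q4 mean 0 through 4 `b`s seen; q5 means more than 4. Each `b` increments (capped at q5); other symbols loop. Accept from {q0, q1, q2, q3, q4}.
        a   b  
>* q0   q0  q1 
 * q1   q1  q2 
 * q2   q2  q3 
 * q3   q3  q4 
 * q4   q4  q5 
   q5   q5  q5 
(> = start, * = accepting)

start=q0; accept=q0,q1,q2,q3,q4; q0-a>q0; q0-b>q1; q1-a>q1; q1-b>q2; q2-a>q2; q2-b>q3; q3-a>q3; q3-b>q4; q4-a>q4; q4-b>q5; q5-a>q5; q5-b>q5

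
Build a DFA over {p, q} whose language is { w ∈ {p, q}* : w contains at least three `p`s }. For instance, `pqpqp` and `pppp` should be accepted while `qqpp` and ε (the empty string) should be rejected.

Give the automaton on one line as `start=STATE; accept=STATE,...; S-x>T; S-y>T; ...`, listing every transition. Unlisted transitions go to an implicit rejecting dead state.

Only the number of `p`s matters, and only up to 4. Make a chain A → B → C → D → E advanced by each `p` (with E absorbing); every other symbol self-loops. The accepting set is {D, E}.
With 5 states:
       p  q 
>  A   B  A 
   B   C  B 
   C   D  C 
 * D   E  D 
 * E   E  E 
(> = start, * = accepting)

start=A; accept=D,E; A-p>B; A-q>A; B-p>C; B-q>B; C-p>D; C-q>C; D-p>E; D-q>D; E-p>E; E-q>E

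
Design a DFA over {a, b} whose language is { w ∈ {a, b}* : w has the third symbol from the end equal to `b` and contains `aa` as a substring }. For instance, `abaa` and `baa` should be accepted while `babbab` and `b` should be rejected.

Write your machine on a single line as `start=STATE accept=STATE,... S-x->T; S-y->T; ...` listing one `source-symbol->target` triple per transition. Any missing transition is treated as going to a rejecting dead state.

Build one automaton per condition and run them in lockstep. One (15 states) tracks the last 3 symbols read; the other (3 states) tracks whether and how much of `aa` has been seen. Each combined state is a pair, one component from each; accept when both components accept. Minimizing collapses redundant product states.
A 12-state machine:
          a    b  
>  S0     S1   S2 
   S1     S3   S2 
   S2     S4   S2 
   S3     S3   S5 
   S4     S6   S2 
   S5     S7   S8 
 * S6     S3   S5 
   S7     S6   S9 
   S8    S10  S11 
 * S9     S7   S8 
 * S10    S6   S9 
 * S11   S10  S11 
(> = start, * = accepting)

start=S0; accept=S6,S9,S10,S11; S0-a->S1; S0-b->S2; S1-a->S3; S1-b->S2; S2-a->S4; S2-b->S2; S3-a->S3; S3-b->S5; S4-a->S6; S4-b->S2; S5-a->S7; S5-b->S8; S6-a->S3; S6-b->S5; S7-a->S6; S7-b->S9; S8-a->S10; S8-b->S11; S9-a->S7; S9-b->S8; S10-a->S6; S10-b->S9; S11-a->S10; S11-b->S11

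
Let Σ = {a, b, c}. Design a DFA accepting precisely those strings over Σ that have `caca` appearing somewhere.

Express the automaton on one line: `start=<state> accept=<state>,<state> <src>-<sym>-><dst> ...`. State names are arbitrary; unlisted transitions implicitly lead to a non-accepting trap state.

start=q0 accept=q4 q0-a->q0 q0-b->q0 q0-c->q1 q1-a->q2 q1-b->q0 q1-c->q1 q2-a->q0 q2-b->q0 q2-c->q3 q3-a->q4 q3-b->q0 q3-c->q1 q4-a->q4 q4-b->q4 q4-c->q4

States q0..q3 record the length of the longest prefix of `caca` that matches the current input suffix. Reaching q4 means `caca` has been seen, and we stay there forever. Accept from q4.
5 states suffice.
        a   b   c  
>  q0   q0  q0  q1 
   q1   q2  q0  q1 
   q2   q0  q0  q3 
   q3   q4  q0  q1 
 * q4   q4  q4  q4 
(> = start, * = accepting)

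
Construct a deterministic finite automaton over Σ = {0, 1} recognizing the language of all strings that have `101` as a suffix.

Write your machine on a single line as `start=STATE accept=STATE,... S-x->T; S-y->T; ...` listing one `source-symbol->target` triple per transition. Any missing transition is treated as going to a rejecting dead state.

Remember how much of `101` the current input suffix matches. State S0 means no match yet; S1 means the last symbol is `1`; S2 means the last 2 symbols are `10`; S3 means the last 3 symbols are `101`. Only S3 accepts. On a mismatch, fall back to the longest proper suffix that is still a prefix of `101`.
4 states suffice.
        0   1  
>  S0   S0  S1 
   S1   S2  S1 
   S2   S0  S3 
 * S3   S2  S1 
(> = start, * = accepting)

start=S0; accept=S3; S0-0->S0; S0-1->S1; S1-0->S2; S1-1->S1; S2-0->S0; S2-1->S3; S3-0->S2; S3-1->S1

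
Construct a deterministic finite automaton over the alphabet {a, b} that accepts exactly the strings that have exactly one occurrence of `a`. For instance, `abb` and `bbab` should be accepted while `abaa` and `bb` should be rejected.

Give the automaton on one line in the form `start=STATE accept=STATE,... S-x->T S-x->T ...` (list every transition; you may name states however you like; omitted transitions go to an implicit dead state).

Only the number of `a`s matters, and only up to 2. Make a chain q0 → q1 → q2 advanced by each `a` (with q2 absorbing); every other symbol self-loops. The accepting set is {q1}.
With 3 states:
        a   b  
>  q0   q1  q0 
 * q1   q2  q1 
   q2   q2  q2 
(> = start, * = accepting)

start=q0 accept=q1 q0-a->q1 q0-b->q0 q1-a->q2 q1-b->q1 q2-a->q2 q2-b->q2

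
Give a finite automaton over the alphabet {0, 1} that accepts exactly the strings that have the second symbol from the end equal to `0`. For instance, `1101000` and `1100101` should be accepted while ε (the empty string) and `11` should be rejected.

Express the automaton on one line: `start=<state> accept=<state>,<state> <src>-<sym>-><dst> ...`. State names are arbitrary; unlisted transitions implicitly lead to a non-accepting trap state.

start=A accept=D,E A-0->B A-1->C B-0->D B-1->E C-0->F C-1->G D-0->D D-1->E E-0->F E-1->G F-0->D F-1->E G-0->F G-1->G

A DFA must remember the last 2 symbols (since which symbol is second-to-last isn't known until the input ends). Use one state per possible window of the last ≤2 symbols; accept from those whose window starts with `0`.
With 7 states:
       0  1 
>  A   B  C 
   B   D  E 
   C   F  G 
 * D   D  E 
 * E   F  G 
   F   D  E 
   G   F  G 
(> = start, * = accepting)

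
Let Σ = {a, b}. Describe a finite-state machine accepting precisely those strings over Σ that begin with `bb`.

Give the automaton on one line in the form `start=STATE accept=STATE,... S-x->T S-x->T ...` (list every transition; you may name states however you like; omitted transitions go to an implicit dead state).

start=q0 accept=q2 q0-a->q3 q0-b->q1 q1-a->q3 q1-b->q2 q2-a->q2 q2-b->q2 q3-a->q3 q3-b->q3

Walk along `bb` while the input agrees: from q0 take `b` to q1, and so on. Any deviation drops to the rejecting sink q3. Once q2 is reached the prefix is confirmed and every continuation is accepted.
A 4-state machine:
        a   b  
>  q0   q3  q1 
   q1   q3  q2 
 * q2   q2  q2 
   q3   q3  q3 
(> = start, * = accepting)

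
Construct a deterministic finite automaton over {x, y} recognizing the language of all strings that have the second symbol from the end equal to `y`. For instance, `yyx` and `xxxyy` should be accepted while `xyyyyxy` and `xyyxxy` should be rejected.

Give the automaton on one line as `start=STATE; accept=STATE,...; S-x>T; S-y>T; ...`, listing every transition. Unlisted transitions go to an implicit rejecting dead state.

A DFA must remember the last 2 symbols (since which symbol is second-to-last isn't known until the input ends). Use one state per possible window of the last ≤2 symbols; accept from those whose window starts with `y`.
A 7-state machine:
        x   y  
>  S0   S1  S2 
   S1   S3  S4 
   S2   S5  S6 
   S3   S3  S4 
   S4   S5  S6 
 * S5   S3  S4 
 * S6   S5  S6 
(> = start, * = accepting)

start=S0; accept=S5,S6; S0-x>S1; S0-y>S2; S1-x>S3; S1-y>S4; S2-x>S5; S2-y>S6; S3-x>S3; S3-y>S4; S4-x>S5; S4-y>S6; S5-x>S3; S5-y>S4; S6-x>S5; S6-y>S6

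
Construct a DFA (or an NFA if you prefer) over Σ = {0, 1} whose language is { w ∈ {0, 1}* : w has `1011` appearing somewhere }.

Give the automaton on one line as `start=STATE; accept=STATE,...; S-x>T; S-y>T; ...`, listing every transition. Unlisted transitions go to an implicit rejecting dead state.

start=A; accept=E; A-0>A; A-1>B; B-0>C; B-1>B; C-0>A; C-1>D; D-0>C; D-1>E; E-0>E; E-1>E

Track how much of `1011` has been matched so far: state A is no progress, E is the absorbing accept state reached once `1011` has occurred. Intermediate states record partial matches; on a mismatch, fall back to the longest reusable overlap.
With 5 states:
       0  1 
>  A   A  B 
   B   C  B 
   C   A  D 
   D   C  E 
 * E   E  E 
(> = start, * = accepting)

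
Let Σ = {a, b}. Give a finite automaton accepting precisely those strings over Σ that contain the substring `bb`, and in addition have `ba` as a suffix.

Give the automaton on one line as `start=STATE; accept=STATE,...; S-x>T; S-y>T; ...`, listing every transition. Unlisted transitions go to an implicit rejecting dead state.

start=q0; accept=q3; q0-a>q0; q0-b>q1; q1-a>q0; q1-b>q2; q2-a>q3; q2-b>q2; q3-a>q4; q3-b>q2; q4-a>q4; q4-b>q2

Run two small machines in parallel and take their product. One (3 states) tracks whether and how much of `bb` has been seen; the other (3 states) tracks how much of the suffix `ba` has currently been matched. Each combined state is a pair, one component from each; accept when both components accept. After merging equivalent states the machine shrinks.
With 5 states:
        a   b  
>  q0   q0  q1 
   q1   q0  q2 
   q2   q3  q2 
 * q3   q4  q2 
   q4   q4  q2 
(> = start, * = accepting)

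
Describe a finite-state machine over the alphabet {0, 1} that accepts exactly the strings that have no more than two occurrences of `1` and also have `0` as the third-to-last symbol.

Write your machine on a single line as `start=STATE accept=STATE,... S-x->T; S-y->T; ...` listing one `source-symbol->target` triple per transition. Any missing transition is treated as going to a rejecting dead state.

Handle the two conditions separately and then intersect. The first has 4 states tracking the count of `1`s, saturating at 3; the second has 15 states tracking the last 3 symbols read. A product state is a pair (one from each), accepting exactly when both do. Equivalent product states are then merged.
20 states suffice.
          0    1  
>  S0     S1   S2 
   S1     S3   S4 
   S2     S5   S6 
   S3     S7   S8 
   S4     S9  S10 
   S5    S11  S12 
   S6    S13  S14 
 * S7     S7   S8 
 * S8     S9  S10 
 * S9    S11  S12 
 * S10   S13  S14 
   S11   S15  S16 
   S12   S17  S14 
   S13   S18  S14 
   S14   S14  S14 
 * S15   S15  S16 
 * S16   S17  S14 
 * S17   S18  S14 
   S18   S19  S14 
 * S19   S19  S14 
(> = start, * = accepting)

start=S0; accept=S7,S8,S9,S10,S15,S16,S17,S19; S0-0->S1; S0-1->S2; S1-0->S3; S1-1->S4; S2-0->S5; S2-1->S6; S3-0->S7; S3-1->S8; S4-0->S9; S4-1->S10; S5-0->S11; S5-1->S12; S6-0->S13; S6-1->S14; S7-0->S7; S7-1->S8; S8-0->S9; S8-1->S10; S9-0->S11; S9-1->S12; S10-0->S13; S10-1->S14; S11-0->S15; S11-1->S16; S12-0->S17; S12-1->S14; S13-0->S18; S13-1->S14; S14-0->S14; S14-1->S14; S15-0->S15; S15-1->S16; S16-0->S17; S16-1->S14; S17-0->S18; S17-1->S14; S18-0->S19; S18-1->S14; S19-0->S19; S19-1->S14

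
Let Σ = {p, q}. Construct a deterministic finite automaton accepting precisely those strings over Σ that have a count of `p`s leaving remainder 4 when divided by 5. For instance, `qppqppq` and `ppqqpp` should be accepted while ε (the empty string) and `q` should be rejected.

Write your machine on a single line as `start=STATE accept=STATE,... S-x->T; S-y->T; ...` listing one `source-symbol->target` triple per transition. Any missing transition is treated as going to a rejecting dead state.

start=s0; accept=s4; s0-p->s1; s0-q->s0; s1-p->s2; s1-q->s1; s2-p->s3; s2-q->s2; s3-p->s4; s3-q->s3; s4-p->s0; s4-q->s4

Keep the running count of `p`s modulo 5: each `p` advances along the cycle s0 → s1 → s2 → s3 → s4 → s0 while other symbols loop. Accept at s4.
A 5-state machine:
        p   q  
>  s0   s1  s0 
   s1   s2  s1 
   s2   s3  s2 
   s3   s4  s3 
 * s4   s0  s4 
(> = start, * = accepting)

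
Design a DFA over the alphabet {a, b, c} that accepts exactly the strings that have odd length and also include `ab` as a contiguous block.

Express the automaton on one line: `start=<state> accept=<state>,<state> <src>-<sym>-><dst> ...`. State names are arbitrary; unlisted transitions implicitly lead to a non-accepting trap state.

start=q0 accept=q5 q0-a->q1 q0-b->q2 q0-c->q2 q1-a->q3 q1-b->q4 q1-c->q0 q2-a->q3 q2-b->q0 q2-c->q0 q3-a->q1 q3-b->q5 q3-c->q2 q4-a->q5 q4-b->q5 q4-c->q5 q5-a->q4 q5-b->q4 q5-c->q4

Build one automaton per condition and run them in lockstep. The first has 2 states tracking the input length modulo 2; the second has 3 states tracking whether and how much of `ab` has been seen. A product state is a pair (one from each), accepting exactly when both do.
        a   b   c  
>  q0   q1  q2  q2 
   q1   q3  q4  q0 
   q2   q3  q0  q0 
   q3   q1  q5  q2 
   q4   q5  q5  q5 
 * q5   q4  q4  q4 
(> = start, * = accepting)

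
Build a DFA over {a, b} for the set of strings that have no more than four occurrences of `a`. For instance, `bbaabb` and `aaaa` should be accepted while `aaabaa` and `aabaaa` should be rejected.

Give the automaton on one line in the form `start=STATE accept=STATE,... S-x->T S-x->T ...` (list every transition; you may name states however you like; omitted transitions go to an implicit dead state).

start=q0 accept=q0,q1,q2,q3,q4 q0-a->q1 q0-b->q0 q1-a->q2 q1-b->q1 q2-a->q3 q2-b->q2 q3-a->q4 q3-b->q3 q4-a->q5 q4-b->q4 q5-a->q5 q5-b->q5

Count `a`s, saturating at 5: states q0 through q4 mean 0 through 4 `a`s seen; q5 means more than 4. Each `a` increments (capped at q5); other symbols loop. Accept from {q0, q1, q2, q3, q4}.
6 states suffice.
        a   b  
>* q0   q1  q0 
 * q1   q2  q1 
 * q2   q3  q2 
 * q3   q4  q3 
 * q4   q5  q4 
   q5   q5  q5 
(> = start, * = accepting)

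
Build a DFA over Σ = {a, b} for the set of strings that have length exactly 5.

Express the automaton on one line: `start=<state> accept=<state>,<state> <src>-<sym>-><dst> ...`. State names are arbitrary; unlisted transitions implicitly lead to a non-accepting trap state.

start=q0 accept=q5 q0-a->q1 q0-b->q1 q1-a->q2 q1-b->q2 q2-a->q3 q2-b->q3 q3-a->q4 q3-b->q4 q4-a->q5 q4-b->q5 q5-a->q6 q5-b->q6 q6-a->q6 q6-b->q6

We only need to distinguish lengths 0, 1, …, 5, and '>5'. Chain q0 → q1 → q2 → q3 → q4 → q5 → q6 on every symbol, with q6 looping. Accepting states: {q5}.
7 states suffice.
        a   b  
>  q0   q1  q1 
   q1   q2  q2 
   q2   q3  q3 
   q3   q4  q4 
   q4   q5  q5 
 * q5   q6  q6 
   q6   q6  q6 
(> = start, * = accepting)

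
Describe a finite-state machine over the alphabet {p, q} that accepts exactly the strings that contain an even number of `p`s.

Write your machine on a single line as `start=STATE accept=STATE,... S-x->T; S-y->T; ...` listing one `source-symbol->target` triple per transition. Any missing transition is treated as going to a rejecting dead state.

Keep the running count of `p`s modulo 2: each `p` advances along the cycle S0 → S1 → S0 while other symbols loop. Accept at S0.
2 states suffice.
        p   q  
>* S0   S1  S0 
   S1   S0  S1 
(> = start, * = accepting)

start=S0; accept=S0; S0-p->S1; S0-q->S0; S1-p->S0; S1-q->S1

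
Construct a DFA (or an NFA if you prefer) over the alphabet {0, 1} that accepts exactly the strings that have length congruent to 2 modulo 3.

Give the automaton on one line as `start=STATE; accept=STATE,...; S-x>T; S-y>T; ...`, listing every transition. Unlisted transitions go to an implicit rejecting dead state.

Only the length mod 3 matters, so use a 3-cycle: from any state, every input symbol moves to the next state, wrapping q2 back to q0. Mark q2 accepting.
A 3-state machine:
        0   1  
>  q0   q1  q1 
   q1   q2  q2 
 * q2   q0  q0 
(> = start, * = accepting)

start=q0; accept=q2; q0-0>q1; q0-1>q1; q1-0>q2; q1-1>q2; q2-0>q0; q2-1>q0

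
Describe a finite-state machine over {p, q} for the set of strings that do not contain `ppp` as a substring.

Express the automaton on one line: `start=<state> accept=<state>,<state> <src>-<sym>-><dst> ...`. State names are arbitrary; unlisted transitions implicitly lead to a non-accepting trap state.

Track partial matches of the forbidden pattern `ppp`. State D is a dead state reached once `ppp` has occurred; every other state accepts. A means no part of `ppp` is currently matched.
With 4 states:
       p  q 
>* A   B  A 
 * B   C  A 
 * C   D  A 
   D   D  D 
(> = start, * = accepting)

start=A accept=A,B,C A-p->B A-q->A B-p->C B-q->A C-p->D C-q->A D-p->D D-q->D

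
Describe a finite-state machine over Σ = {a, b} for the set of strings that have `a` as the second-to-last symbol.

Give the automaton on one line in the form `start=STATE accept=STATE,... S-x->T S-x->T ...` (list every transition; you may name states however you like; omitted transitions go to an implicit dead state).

A DFA must remember the last 2 symbols (since which symbol is second-to-last isn't known until the input ends). Use one state per possible window of the last ≤2 symbols; accept from those whose window starts with `a`.
With 7 states:
        a   b  
>  q0   q1  q2 
   q1   q3  q4 
   q2   q5  q6 
 * q3   q3  q4 
 * q4   q5  q6 
   q5   q3  q4 
   q6   q5  q6 
(> = start, * = accepting)

start=q0 accept=q3,q4 q0-a->q1 q0-b->q2 q1-a->q3 q1-b->q4 q2-a->q5 q2-b->q6 q3-a->q3 q3-b->q4 q4-a->q5 q4-b->q6 q5-a->q3 q5-b->q4 q6-a->q5 q6-b->q6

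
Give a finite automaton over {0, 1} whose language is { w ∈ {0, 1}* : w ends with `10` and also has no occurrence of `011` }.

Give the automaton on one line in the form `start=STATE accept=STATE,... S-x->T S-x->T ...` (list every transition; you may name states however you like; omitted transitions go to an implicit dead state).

start=q0 accept=q4 q0-0->q1 q0-1->q2 q1-0->q1 q1-1->q3 q2-0->q4 q2-1->q2 q3-0->q4 q3-1->q5 q4-0->q1 q4-1->q3 q5-0->q5 q5-1->q5

Handle the two conditions separately and then intersect. The first has 3 states tracking how much of the suffix `10` has currently been matched; the second has 4 states tracking partial matches of the forbidden pattern `011`. A product state is a pair (one from each), accepting exactly when both do. Equivalent product states are then merged.
        0   1  
>  q0   q1  q2 
   q1   q1  q3 
   q2   q4  q2 
   q3   q4  q5 
 * q4   q1  q3 
   q5   q5  q5 
(> = start, * = accepting)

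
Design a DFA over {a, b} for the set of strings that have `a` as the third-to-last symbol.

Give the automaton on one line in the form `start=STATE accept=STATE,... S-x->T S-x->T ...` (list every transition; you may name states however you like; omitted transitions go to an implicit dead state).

A DFA must remember the last 3 symbols (since which symbol is third-to-last isn't known until the input ends). Use one state per possible window of the last ≤3 symbols; accept from those whose window starts with `a`.
With 15 states:
          a    b  
>  q0     q1   q2 
   q1     q3   q4 
   q2     q5   q6 
   q3     q7   q8 
   q4     q9  q10 
   q5    q11  q12 
   q6    q13  q14 
 * q7     q7   q8 
 * q8     q9  q10 
 * q9    q11  q12 
 * q10   q13  q14 
   q11    q7   q8 
   q12    q9  q10 
   q13   q11  q12 
   q14   q13  q14 
(> = start, * = accepting)

start=q0 accept=q7,q8,q9,q10 q0-a->q1 q0-b->q2 q1-a->q3 q1-b->q4 q2-a->q5 q2-b->q6 q3-a->q7 q3-b->q8 q4-a->q9 q4-b->q10 q5-a->q11 q5-b->q12 q6-a->q13 q6-b->q14 q7-a->q7 q7-b->q8 q8-a->q9 q8-b->q10 q9-a->q11 q9-b->q12 q10-a->q13 q10-b->q14 q11-a->q7 q11-b->q8 q12-a->q9 q12-b->q10 q13-a->q11 q13-b->q12 q14-a->q13 q14-b->q14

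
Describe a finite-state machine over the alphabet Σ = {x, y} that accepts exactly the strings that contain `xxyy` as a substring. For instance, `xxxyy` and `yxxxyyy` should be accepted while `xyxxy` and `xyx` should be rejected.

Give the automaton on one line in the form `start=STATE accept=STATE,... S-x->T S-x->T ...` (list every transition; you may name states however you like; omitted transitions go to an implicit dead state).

States S0..S3 record the length of the longest prefix of `xxyy` that matches the current input suffix. Reaching S4 means `xxyy` has been seen, and we stay there forever. Accept from S4.
With 5 states:
        x   y  
>  S0   S1  S0 
   S1   S2  S0 
   S2   S2  S3 
   S3   S1  S4 
 * S4   S4  S4 
(> = start, * = accepting)

start=S0 accept=S4 S0-x->S1 S0-y->S0 S1-x->S2 S1-y->S0 S2-x->S2 S2-y->S3 S3-x->S1 S3-y->S4 S4-x->S4 S4-y->S4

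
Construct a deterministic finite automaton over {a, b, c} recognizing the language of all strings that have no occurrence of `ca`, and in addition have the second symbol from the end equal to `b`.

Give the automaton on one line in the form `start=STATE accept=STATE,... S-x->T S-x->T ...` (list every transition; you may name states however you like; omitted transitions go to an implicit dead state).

Handle the two conditions separately and then intersect. The first has 3 states tracking partial matches of the forbidden pattern `ca`; the second has 13 states tracking the last 2 symbols read. A product state is a pair (one from each), accepting exactly when both do. Minimizing collapses redundant product states.
A 7-state machine:
        a   b   c  
>  S0   S0  S1  S2 
   S1   S3  S4  S5 
   S2   S6  S1  S2 
 * S3   S0  S1  S2 
 * S4   S3  S4  S5 
 * S5   S6  S1  S2 
   S6   S6  S6  S6 
(> = start, * = accepting)

start=S0 accept=S3,S4,S5 S0-a->S0 S0-b->S1 S0-c->S2 S1-a->S3 S1-b->S4 S1-c->S5 S2-a->S6 S2-b->S1 S2-c->S2 S3-a->S0 S3-b->S1 S3-c->S2 S4-a->S3 S4-b->S4 S4-c->S5 S5-a->S6 S5-b->S1 S5-c->S2 S6-a->S6 S6-b->S6 S6-c->S6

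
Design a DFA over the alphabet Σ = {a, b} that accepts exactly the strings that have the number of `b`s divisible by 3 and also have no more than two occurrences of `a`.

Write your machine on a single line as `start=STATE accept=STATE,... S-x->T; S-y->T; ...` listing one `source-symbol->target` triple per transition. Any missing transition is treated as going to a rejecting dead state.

start=q0; accept=q0,q1,q3; q0-a->q1; q0-b->q2; q1-a->q3; q1-b->q4; q2-a->q4; q2-b->q5; q3-a->q6; q3-b->q7; q4-a->q7; q4-b->q8; q5-a->q8; q5-b->q0; q6-a->q6; q6-b->q6; q7-a->q6; q7-b->q9; q8-a->q9; q8-b->q1; q9-a->q6; q9-b->q3

Build one automaton per condition and run them in lockstep. One (3 states) tracks the count of `b`s modulo 3; the other (4 states) tracks the count of `a`s, saturating at 3. Each combined state is a pair, one component from each; accept when both components accept. Equivalent product states are then merged.
10 states suffice.
        a   b  
>* q0   q1  q2 
 * q1   q3  q4 
   q2   q4  q5 
 * q3   q6  q7 
   q4   q7  q8 
   q5   q8  q0 
   q6   q6  q6 
   q7   q6  q9 
   q8   q9  q1 
   q9   q6  q3 
(> = start, * = accepting)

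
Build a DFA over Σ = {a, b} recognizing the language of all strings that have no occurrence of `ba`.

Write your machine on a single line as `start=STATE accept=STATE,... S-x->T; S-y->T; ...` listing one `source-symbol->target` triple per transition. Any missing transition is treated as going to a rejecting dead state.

Track partial matches of the forbidden pattern `ba`. State q2 is a dead state reached once `ba` has occurred; every other state accepts. q0 means no part of `ba` is currently matched.
A 3-state machine:
        a   b  
>* q0   q0  q1 
 * q1   q2  q1 
   q2   q2  q2 
(> = start, * = accepting)

start=q0; accept=q0,q1; q0-a->q0; q0-b->q1; q1-a->q2; q1-b->q1; q2-a->q2; q2-b->q2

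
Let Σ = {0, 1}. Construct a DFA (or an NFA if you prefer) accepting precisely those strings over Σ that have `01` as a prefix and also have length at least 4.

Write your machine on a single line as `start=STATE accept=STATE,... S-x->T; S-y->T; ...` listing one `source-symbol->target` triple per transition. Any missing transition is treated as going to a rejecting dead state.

start=S0; accept=S5; S0-0->S1; S0-1->S2; S1-0->S2; S1-1->S3; S2-0->S2; S2-1->S2; S3-0->S4; S3-1->S4; S4-0->S5; S4-1->S5; S5-0->S5; S5-1->S5

Handle the two conditions separately and then intersect. One (4 states) tracks whether the input so far still matches the prefix `01`; the other (6 states) tracks the input length, saturating at 5. Each combined state is a pair, one component from each; accept when both components accept. Equivalent product states are then merged.
With 6 states:
        0   1  
>  S0   S1  S2 
   S1   S2  S3 
   S2   S2  S2 
   S3   S4  S4 
   S4   S5  S5 
 * S5   S5  S5 
(> = start, * = accepting)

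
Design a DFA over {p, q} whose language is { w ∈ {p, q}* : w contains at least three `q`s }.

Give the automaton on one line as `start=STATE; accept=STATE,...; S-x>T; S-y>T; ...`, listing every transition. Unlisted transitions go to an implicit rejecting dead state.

Count `q`s, saturating at 4: states A through D mean 0 through 3 `q`s seen; E means more than 3. Each `q` increments (capped at E); other symbols loop. Accept from {D, E}.
5 states suffice.
       p  q 
>  A   A  B 
   B   B  C 
   C   C  D 
 * D   D  E 
 * E   E  E 
(> = start, * = accepting)

start=A; accept=D,E; A-p>A; A-q>B; B-p>B; B-q>C; C-p>C; C-q>D; D-p>D; D-q>E; E-p>E; E-q>E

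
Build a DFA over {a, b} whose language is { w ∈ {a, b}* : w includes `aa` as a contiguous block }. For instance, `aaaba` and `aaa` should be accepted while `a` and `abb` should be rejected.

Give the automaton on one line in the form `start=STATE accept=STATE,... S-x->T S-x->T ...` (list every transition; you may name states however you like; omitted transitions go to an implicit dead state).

start=S0 accept=S2 S0-a->S1 S0-b->S0 S1-a->S2 S1-b->S0 S2-a->S2 S2-b->S2

States S0..S1 record the length of the longest prefix of `aa` that matches the current input suffix. Reaching S2 means `aa` has been seen, and we stay there forever. Accept from S2.
        a   b  
>  S0   S1  S0 
   S1   S2  S0 
 * S2   S2  S2 
(> = start, * = accepting)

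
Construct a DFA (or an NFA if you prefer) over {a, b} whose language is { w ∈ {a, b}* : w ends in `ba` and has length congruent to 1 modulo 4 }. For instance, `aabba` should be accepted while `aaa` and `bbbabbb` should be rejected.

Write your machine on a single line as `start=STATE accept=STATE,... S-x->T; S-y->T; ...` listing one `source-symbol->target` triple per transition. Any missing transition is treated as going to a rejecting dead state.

Build one automaton per condition and run them in lockstep. One (3 states) tracks how much of the suffix `ba` has currently been matched; the other (4 states) tracks the input length modulo 4. Each combined state is a pair, one component from each; accept when both components accept.
With 12 states:
          a    b  
>  s0     s1   s2 
   s1     s3   s4 
   s2     s5   s4 
   s3     s6   s7 
   s4     s8   s7 
   s5     s6   s7 
   s6     s0   s9 
   s7    s10   s9 
   s8     s0   s9 
   s9    s11   s2 
   s10    s1   s2 
 * s11    s3   s4 
(> = start, * = accepting)

start=s0; accept=s11; s0-a->s1; s0-b->s2; s1-a->s3; s1-b->s4; s2-a->s5; s2-b->s4; s3-a->s6; s3-b->s7; s4-a->s8; s4-b->s7; s5-a->s6; s5-b->s7; s6-a->s0; s6-b->s9; s7-a->s10; s7-b->s9; s8-a->s0; s8-b->s9; s9-a->s11; s9-b->s2; s10-a->s1; s10-b->s2; s11-a->s3; s11-b->s4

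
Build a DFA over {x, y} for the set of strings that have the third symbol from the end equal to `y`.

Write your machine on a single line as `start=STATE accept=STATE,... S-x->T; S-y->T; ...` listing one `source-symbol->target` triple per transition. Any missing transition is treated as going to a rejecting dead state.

start=A; accept=L,M,N,O; A-x->B; A-y->C; B-x->D; B-y->E; C-x->F; C-y->G; D-x->H; D-y->I; E-x->J; E-y->K; F-x->L; F-y->M; G-x->N; G-y->O; H-x->H; H-y->I; I-x->J; I-y->K; J-x->L; J-y->M; K-x->N; K-y->O; L-x->H; L-y->I; M-x->J; M-y->K; N-x->L; N-y->M; O-x->N; O-y->O

Because acceptance depends on a position counted from the end, the machine has to buffer the most recent 3 symbols. Make each state the string of the last up-to-3 symbols read; on input `x` shift the window left and append `x`. Accept when the buffered window has length 3 and begins with `y`.
15 states suffice.
       x  y 
>  A   B  C 
   B   D  E 
   C   F  G 
   D   H  I 
   E   J  K 
   F   L  M 
   G   N  O 
   H   H  I 
   I   J  K 
   J   L  M 
   K   N  O 
 * L   H  I 
 * M   J  K 
 * N   L  M 
 * O   N  O 
(> = start, * = accepting)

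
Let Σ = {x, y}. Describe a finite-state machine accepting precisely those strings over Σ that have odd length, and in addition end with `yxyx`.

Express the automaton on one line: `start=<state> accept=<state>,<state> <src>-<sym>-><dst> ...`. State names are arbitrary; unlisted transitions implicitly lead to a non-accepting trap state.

Run two small machines in parallel and take their product. One (2 states) tracks the input length modulo 2; the other (5 states) tracks how much of the suffix `yxyx` has currently been matched. Each combined state is a pair, one component from each; accept when both components accept. Minimizing collapses redundant product states.
With 6 states:
        x   y  
>  q0   q1  q1 
   q1   q0  q2 
   q2   q3  q1 
   q3   q0  q4 
   q4   q5  q1 
 * q5   q0  q4 
(> = start, * = accepting)

start=q0 accept=q5 q0-x->q1 q0-y->q1 q1-x->q0 q1-y->q2 q2-x->q3 q2-y->q1 q3-x->q0 q3-y->q4 q4-x->q5 q4-y->q1 q5-x->q0 q5-y->q4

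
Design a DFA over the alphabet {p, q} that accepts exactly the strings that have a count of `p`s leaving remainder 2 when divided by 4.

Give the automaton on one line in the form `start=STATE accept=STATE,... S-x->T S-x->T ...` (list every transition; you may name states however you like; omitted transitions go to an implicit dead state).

The only thing that matters is how many `p`s have appeared, reduced mod 4. Use one state per residue: s0 for 0, …, s3 for 3. Reading `p` moves to the next residue; anything else stays put. s2 is accepting.
A 4-state machine:
        p   q  
>  s0   s1  s0 
   s1   s2  s1 
 * s2   s3  s2 
   s3   s0  s3 
(> = start, * = accepting)

start=s0 accept=s2 s0-p->s1 s0-q->s0 s1-p->s2 s1-q->s1 s2-p->s3 s2-q->s2 s3-p->s0 s3-q->s3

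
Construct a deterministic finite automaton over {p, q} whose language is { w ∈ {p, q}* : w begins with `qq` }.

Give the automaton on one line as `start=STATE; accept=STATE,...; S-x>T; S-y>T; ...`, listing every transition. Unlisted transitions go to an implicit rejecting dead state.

start=A; accept=C; A-p>D; A-q>B; B-p>D; B-q>C; C-p>C; C-q>C; D-p>D; D-q>D

Walk along `qq` while the input agrees: from A take `q` to B, and so on. Any deviation drops to the rejecting sink D. Once C is reached the prefix is confirmed and every continuation is accepted.
       p  q 
>  A   D  B 
   B   D  C 
 * C   C  C 
   D   D  D 
(> = start, * = accepting)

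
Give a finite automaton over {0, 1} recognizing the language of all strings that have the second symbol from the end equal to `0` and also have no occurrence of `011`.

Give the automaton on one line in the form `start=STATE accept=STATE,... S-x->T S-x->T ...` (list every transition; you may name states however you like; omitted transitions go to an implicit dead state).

start=A accept=D,E A-0->B A-1->C B-0->D B-1->E C-0->F C-1->G D-0->D D-1->E E-0->F E-1->H F-0->D F-1->E G-0->F G-1->G H-0->I H-1->H I-0->J I-1->K J-0->J J-1->K K-0->I K-1->H

Build one automaton per condition and run them in lockstep. The first has 7 states tracking the last 2 symbols read; the second has 4 states tracking partial matches of the forbidden pattern `011`. A product state is a pair (one from each), accepting exactly when both do.
With 11 states:
       0  1 
>  A   B  C 
   B   D  E 
   C   F  G 
 * D   D  E 
 * E   F  H 
   F   D  E 
   G   F  G 
   H   I  H 
   I   J  K 
   J   J  K 
   K   I  H 
(> = start, * = accepting)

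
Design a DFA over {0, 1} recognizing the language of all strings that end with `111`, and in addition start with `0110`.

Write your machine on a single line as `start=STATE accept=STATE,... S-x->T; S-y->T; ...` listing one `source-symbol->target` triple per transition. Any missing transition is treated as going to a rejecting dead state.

Build one automaton per condition and run them in lockstep. One (4 states) tracks how much of the suffix `111` has currently been matched; the other (6 states) tracks whether the input so far still matches the prefix `0110`. Each combined state is a pair, one component from each; accept when both components accept.
12 states suffice.
       0  1 
>  A   B  C 
   B   D  E 
   C   D  F 
   D   D  C 
   E   D  G 
   F   D  H 
   G   I  H 
   H   D  H 
   I   I  J 
   J   I  K 
   K   I  L 
 * L   I  L 
(> = start, * = accepting)

start=A; accept=L; A-0->B; A-1->C; B-0->D; B-1->E; C-0->D; C-1->F; D-0->D; D-1->C; E-0->D; E-1->G; F-0->D; F-1->H; G-0->I; G-1->H; H-0->D; H-1->H; I-0->I; I-1->J; J-0->I; J-1->K; K-0->I; K-1->L; L-0->I; L-1->L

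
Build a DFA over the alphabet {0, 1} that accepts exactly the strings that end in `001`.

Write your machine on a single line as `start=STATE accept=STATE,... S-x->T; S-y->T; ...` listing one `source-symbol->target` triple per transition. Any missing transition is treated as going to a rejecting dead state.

Remember how much of `001` the current input suffix matches. State A means no match yet; B means the last symbol is `0`; C means the last 2 symbols are `00`; D means the last 3 symbols are `001`. Only D accepts. On a mismatch, fall back to the longest proper suffix that is still a prefix of `001`.
       0  1 
>  A   B  A 
   B   C  A 
   C   C  D 
 * D   B  A 
(> = start, * = accepting)

start=A; accept=D; A-0->B; A-1->A; B-0->C; B-1->A; C-0->C; C-1->D; D-0->B; D-1->A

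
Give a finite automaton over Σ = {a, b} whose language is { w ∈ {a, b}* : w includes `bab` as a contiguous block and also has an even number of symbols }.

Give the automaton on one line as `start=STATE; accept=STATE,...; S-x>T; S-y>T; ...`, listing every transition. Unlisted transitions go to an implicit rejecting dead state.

start=q0; accept=q7; q0-a>q1; q0-b>q2; q1-a>q0; q1-b>q3; q2-a>q4; q2-b>q3; q3-a>q5; q3-b>q2; q4-a>q1; q4-b>q6; q5-a>q0; q5-b>q7; q6-a>q7; q6-b>q7; q7-a>q6; q7-b>q6

Run two small machines in parallel and take their product. The first has 4 states tracking whether and how much of `bab` has been seen; the second has 2 states tracking the input length modulo 2. A product state is a pair (one from each), accepting exactly when both do.
An 8-state machine:
        a   b  
>  q0   q1  q2 
   q1   q0  q3 
   q2   q4  q3 
   q3   q5  q2 
   q4   q1  q6 
   q5   q0  q7 
   q6   q7  q7 
 * q7   q6  q6 
(> = start, * = accepting)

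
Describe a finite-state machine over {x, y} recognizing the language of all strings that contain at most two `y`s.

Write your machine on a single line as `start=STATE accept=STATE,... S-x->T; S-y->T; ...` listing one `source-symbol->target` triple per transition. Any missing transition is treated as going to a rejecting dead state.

Only the number of `y`s matters, and only up to 3. Make a chain q0 → q1 → q2 → q3 advanced by each `y` (with q3 absorbing); every other symbol self-loops. The accepting set is {q0, q1, q2}.
With 4 states:
        x   y  
>* q0   q0  q1 
 * q1   q1  q2 
 * q2   q2  q3 
   q3   q3  q3 
(> = start, * = accepting)

start=q0; accept=q0,q1,q2; q0-x->q0; q0-y->q1; q1-x->q1; q1-y->q2; q2-x->q2; q2-y->q3; q3-x->q3; q3-y->q3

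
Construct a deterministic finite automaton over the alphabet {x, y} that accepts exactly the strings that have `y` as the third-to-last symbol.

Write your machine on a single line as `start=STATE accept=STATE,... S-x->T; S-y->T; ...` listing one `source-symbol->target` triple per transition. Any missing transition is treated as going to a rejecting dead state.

start=q0; accept=q11,q12,q13,q14; q0-x->q1; q0-y->q2; q1-x->q3; q1-y->q4; q2-x->q5; q2-y->q6; q3-x->q7; q3-y->q8; q4-x->q9; q4-y->q10; q5-x->q11; q5-y->q12; q6-x->q13; q6-y->q14; q7-x->q7; q7-y->q8; q8-x->q9; q8-y->q10; q9-x->q11; q9-y->q12; q10-x->q13; q10-y->q14; q11-x->q7; q11-y->q8; q12-x->q9; q12-y->q10; q13-x->q11; q13-y->q12; q14-x->q13; q14-y->q14

Because acceptance depends on a position counted from the end, the machine has to buffer the most recent 3 symbols. Make each state the string of the last up-to-3 symbols read; on input `x` shift the window left and append `x`. Accept when the buffered window has length 3 and begins with `y`.
With 15 states:
          x    y  
>  q0     q1   q2 
   q1     q3   q4 
   q2     q5   q6 
   q3     q7   q8 
   q4     q9  q10 
   q5    q11  q12 
   q6    q13  q14 
   q7     q7   q8 
   q8     q9  q10 
   q9    q11  q12 
   q10   q13  q14 
 * q11    q7   q8 
 * q12    q9  q10 
 * q13   q11  q12 
 * q14   q13  q14 
(> = start, * = accepting)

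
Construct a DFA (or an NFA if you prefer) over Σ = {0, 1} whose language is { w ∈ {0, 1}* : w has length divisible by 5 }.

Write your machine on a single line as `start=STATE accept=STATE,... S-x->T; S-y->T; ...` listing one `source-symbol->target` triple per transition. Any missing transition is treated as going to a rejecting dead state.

start=q0; accept=q0; q0-0->q1; q0-1->q1; q1-0->q2; q1-1->q2; q2-0->q3; q2-1->q3; q3-0->q4; q3-1->q4; q4-0->q0; q4-1->q0

Count input length modulo 5: every symbol advances one step around the cycle q0 → q1 → q2 → q3 → q4 → q0. Accept at q0.
With 5 states:
        0   1  
>* q0   q1  q1 
   q1   q2  q2 
   q2   q3  q3 
   q3   q4  q4 
   q4   q0  q0 
(> = start, * = accepting)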